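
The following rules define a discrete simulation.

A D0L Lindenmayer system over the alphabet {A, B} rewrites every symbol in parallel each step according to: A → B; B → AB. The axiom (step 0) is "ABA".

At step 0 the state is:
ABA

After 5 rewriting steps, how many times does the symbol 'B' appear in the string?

[0] ABA
[1] BABB
[2] ABBABAB
[3] BABABBABBAB
[4] ABBABBABABBABABBAB
[5] BABABBABABBABBABABBABBABABBAB

18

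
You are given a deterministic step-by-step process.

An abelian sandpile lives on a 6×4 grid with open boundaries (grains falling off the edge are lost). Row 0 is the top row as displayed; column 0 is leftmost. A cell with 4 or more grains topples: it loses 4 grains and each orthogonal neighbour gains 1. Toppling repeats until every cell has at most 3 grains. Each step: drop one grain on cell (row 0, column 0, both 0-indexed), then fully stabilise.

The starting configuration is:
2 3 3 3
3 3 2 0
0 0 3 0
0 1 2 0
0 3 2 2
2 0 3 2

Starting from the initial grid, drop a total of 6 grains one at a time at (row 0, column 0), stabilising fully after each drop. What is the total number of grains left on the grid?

36

t=0: 2 3 3 3
3 3 2 0
0 0 3 0
0 1 2 0
0 3 2 2
2 0 3 2
t=1: 3 3 3 3
3 3 2 0
0 0 3 0
0 1 2 0
0 3 2 2
2 0 3 2
t=2: 2 2 2 0
1 2 1 2
1 2 0 1
0 1 3 0
0 3 2 2
2 0 3 2
t=3: 3 2 2 0
1 2 1 2
1 2 0 1
0 1 3 0
0 3 2 2
2 0 3 2
t=4: 0 3 2 0
2 2 1 2
1 2 0 1
0 1 3 0
0 3 2 2
2 0 3 2
t=5: 1 3 2 0
2 2 1 2
1 2 0 1
0 1 3 0
0 3 2 2
2 0 3 2
t=6: 2 3 2 0
2 2 1 2
1 2 0 1
0 1 3 0
0 3 2 2
2 0 3 2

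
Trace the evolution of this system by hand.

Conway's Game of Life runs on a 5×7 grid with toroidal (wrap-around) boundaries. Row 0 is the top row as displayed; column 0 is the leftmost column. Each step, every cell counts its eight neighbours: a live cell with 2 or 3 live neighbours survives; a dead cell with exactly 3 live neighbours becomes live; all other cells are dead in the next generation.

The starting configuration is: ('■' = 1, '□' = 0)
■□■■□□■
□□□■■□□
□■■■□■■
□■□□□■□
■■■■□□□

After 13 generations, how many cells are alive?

k=0  ■□■■□□■
□□□■■□□
□■■■□■■
□■□□□■□
■■■■□□□
k=1  ■□□□□□■
□□□□□□□
■■□■□■■
□□□□□■□
□□□■■□□
k=2  □□□□□□□
□■□□□■□
■□□□■■■
■□■■□■□
□□□□■■■
k=3  □□□□■□■
■□□□■■□
■□■■□□□
■■□■□□□
□□□■■■■
k=4  ■□□□□□□
■■□□■■□
■□■■□□□
■■□□□■□
□□■■□□■
k=5  ■□■■■■□
■□■■■□□
□□■■□■□
■□□□■□□
□□■□□□■
k=6  ■□□□□■□
□□□□□□□
□□■□□■■
□■■□■■■
■□■□□□■
k=7  ■■□□□□□
□□□□□■□
■■■■■□■
□□■□■□□
□□■■■□□
k=8  □■■■■□□
□□□■■■□
■■■□■□■
■□□□□□□
□□■□■□□
k=9  □■□□□□□
□□□□□□■
■■■□■□■
■□■□□■■
□□■□■□□
k=10  □□□□□□□
□□■□□■■
□□■■□□□
□□■□■□□
■□■■□■■
k=11  ■■■■■□□
□□■■□□□
□■■□■■□
□□□□■■■
□■■■■■■
k=12  ■□□□□□■
■□□□□■□
□■■□□□■
□□□□□□□
□□□□□□□
k=13  ■□□□□□■
□□□□□■□
■■□□□□■
□□□□□□□
□□□□□□□

6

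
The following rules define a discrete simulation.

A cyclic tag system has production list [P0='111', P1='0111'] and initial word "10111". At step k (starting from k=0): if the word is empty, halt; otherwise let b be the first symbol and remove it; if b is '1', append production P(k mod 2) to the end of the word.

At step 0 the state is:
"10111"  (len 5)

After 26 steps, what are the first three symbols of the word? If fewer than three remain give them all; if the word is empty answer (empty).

k=0  "10111"  (len 5)
k=1  "0111111"  (len 7)
k=2  "111111"  (len 6)
k=3  "11111111"  (len 8)
k=4  "11111110111"  (len 11)
k=5  "1111110111111"  (len 13)
k=6  "1111101111110111"  (len 16)
k=7  "111101111110111111"  (len 18)
k=8  "111011111101111110111"  (len 21)
k=9  "11011111101111110111111"  (len 23)
k=10  "10111111011111101111110111"  (len 26)
k=11  "0111111011111101111110111111"  (len 28)
k=12  "111111011111101111110111111"  (len 27)
k=13  "11111011111101111110111111111"  (len 29)
k=14  "11110111111011111101111111110111"  (len 32)
k=15  "1110111111011111101111111110111111"  (len 34)
k=16  "1101111110111111011111111101111110111"  (len 37)
k=17  "101111110111111011111111101111110111111"  (len 39)
k=18  "011111101111110111111111011111101111110111"  (len 42)
k=19  "11111101111110111111111011111101111110111"  (len 41)
k=20  "11111011111101111111110111111011111101110111"  (len 44)
k=21  "1111011111101111111110111111011111101110111111"  (len 46)
k=22  "1110111111011111111101111110111111011101111110111"  (len 49)
k=23  "110111111011111111101111110111111011101111110111111"  (len 51)
k=24  "101111110111111111011111101111110111011111101111110111"  (len 54)
k=25  "01111110111111111011111101111110111011111101111110111111"  (len 56)
k=26  "1111110111111111011111101111110111011111101111110111111"  (len 55)

111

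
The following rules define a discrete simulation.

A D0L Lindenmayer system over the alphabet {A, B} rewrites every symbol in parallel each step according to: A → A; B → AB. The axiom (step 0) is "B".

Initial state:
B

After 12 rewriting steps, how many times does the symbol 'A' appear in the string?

k=0  B
k=1  AB
k=2  AAB
k=3  AAAB
k=4  AAAAB
k=5  AAAAAB
k=6  AAAAAAB
k=7  AAAAAAAB
k=8  AAAAAAAAB
k=9  AAAAAAAAAB
k=10  AAAAAAAAAAB
k=11  AAAAAAAAAAAB
k=12  AAAAAAAAAAAAB

12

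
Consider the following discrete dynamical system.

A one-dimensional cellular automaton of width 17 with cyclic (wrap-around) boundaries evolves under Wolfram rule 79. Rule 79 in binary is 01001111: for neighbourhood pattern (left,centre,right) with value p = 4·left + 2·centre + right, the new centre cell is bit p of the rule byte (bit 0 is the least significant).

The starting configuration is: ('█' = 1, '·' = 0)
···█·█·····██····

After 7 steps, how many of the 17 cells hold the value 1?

[0] ···█·█·····██····
[1] ████·█·██████·███
[2] ···█·█·█····█·█··
[3] ████·█·█·████·█·█
[4] ···█·█·█·█··█·█·█
[5] ·███·█·█·█·██·█·█
[6] ·█·█·█·█·█·██·█·█
[7] ·█·█·█·█·█·██·█·█

9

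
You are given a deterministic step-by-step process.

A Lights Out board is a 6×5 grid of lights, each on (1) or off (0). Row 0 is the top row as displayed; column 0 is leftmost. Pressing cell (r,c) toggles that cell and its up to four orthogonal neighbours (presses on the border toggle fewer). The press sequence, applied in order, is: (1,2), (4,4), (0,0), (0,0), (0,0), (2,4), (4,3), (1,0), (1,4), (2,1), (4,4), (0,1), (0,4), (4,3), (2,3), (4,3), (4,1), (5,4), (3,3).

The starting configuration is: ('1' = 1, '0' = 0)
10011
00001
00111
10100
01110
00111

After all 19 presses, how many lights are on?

0) 10011
00001
00111
10100
01110
00111
1) 10111
01111
00011
10100
01110
00111
2) 10111
01111
00011
10101
01101
00110
3) 01111
11111
00011
10101
01101
00110
4) 10111
01111
00011
10101
01101
00110
5) 01111
11111
00011
10101
01101
00110
6) 01111
11110
00000
10100
01101
00110
7) 01111
11110
00000
10110
01010
00100
8) 11111
00110
10000
10110
01010
00100
9) 11110
00101
10001
10110
01010
00100
10) 11110
01101
01101
11110
01010
00100
11) 11110
01101
01101
11111
01001
00101
12) 00010
00101
01101
11111
01001
00101
13) 00001
00100
01101
11111
01001
00101
14) 00001
00100
01101
11101
01110
00111
15) 00001
00110
01010
11111
01110
00111
16) 00001
00110
01010
11101
01001
00101
17) 00001
00110
01010
10101
10101
01101
18) 00001
00110
01010
10101
10100
01110
19) 00001
00110
01000
10010
10110
01110

12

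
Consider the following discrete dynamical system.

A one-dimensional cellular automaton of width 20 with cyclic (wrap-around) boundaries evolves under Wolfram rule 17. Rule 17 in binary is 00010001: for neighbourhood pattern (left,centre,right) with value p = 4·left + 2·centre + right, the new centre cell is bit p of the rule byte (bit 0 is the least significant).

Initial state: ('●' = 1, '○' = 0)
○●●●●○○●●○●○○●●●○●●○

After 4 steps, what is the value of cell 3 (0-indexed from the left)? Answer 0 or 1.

step 0: ○●●●●○○●●○●○○●●●○●●○
step 1: ○○○○○●○○○○○●○○○○○○○●
step 2: ●●●●○○●●●●○○●●●●●●○○
step 3: ○○○○●○○○○○●○○○○○○○●○
step 4: ●●●○○●●●●○○●●●●●●○○●

0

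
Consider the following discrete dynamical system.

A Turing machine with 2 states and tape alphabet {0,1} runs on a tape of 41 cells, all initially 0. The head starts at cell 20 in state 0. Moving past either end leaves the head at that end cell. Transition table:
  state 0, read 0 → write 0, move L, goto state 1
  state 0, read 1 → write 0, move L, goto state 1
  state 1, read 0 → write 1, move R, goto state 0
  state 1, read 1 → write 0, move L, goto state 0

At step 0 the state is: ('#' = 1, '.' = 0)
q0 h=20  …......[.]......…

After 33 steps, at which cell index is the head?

[0] q0 h=20  …......[.]......…
[1] q1 h=19  …......[.]......…
[2] q0 h=20  ….....#[.]......…
[3] q1 h=19  …......[#]......…
[4] q0 h=18  …......[.]......…
[5] q1 h=17  …......[.]......…
[6] q0 h=18  ….....#[.]......…
[7] q1 h=17  …......[#]......…
[8] q0 h=16  …......[.]......…
[9] q1 h=15  …......[.]......…
[10] q0 h=16  ….....#[.]......…
[11] q1 h=15  …......[#]......…
[12] q0 h=14  …......[.]......…
[13] q1 h=13  …......[.]......…
[14] q0 h=14  ….....#[.]......…
[15] q1 h=13  …......[#]......…
[16] q0 h=12  …......[.]......…
[17] q1 h=11  …......[.]......…
[18] q0 h=12  ….....#[.]......…
[19] q1 h=11  …......[#]......…
[20] q0 h=10  …......[.]......…
[21] q1 h= 9  …......[.]......…
[22] q0 h=10  ….....#[.]......…
[23] q1 h= 9  …......[#]......…
[24] q0 h= 8  …......[.]......…
[25] q1 h= 7  …......[.]......…
[26] q0 h= 8  ….....#[.]......…
[27] q1 h= 7  …......[#]......…
[28] q0 h= 6  |......[.]......…
[29] q1 h= 5  |.....[.]......…
[30] q0 h= 6  |.....#[.]......…
[31] q1 h= 5  |.....[#]......…
[32] q0 h= 4  |....[.]......…
[33] q1 h= 3  |...[.]......…

3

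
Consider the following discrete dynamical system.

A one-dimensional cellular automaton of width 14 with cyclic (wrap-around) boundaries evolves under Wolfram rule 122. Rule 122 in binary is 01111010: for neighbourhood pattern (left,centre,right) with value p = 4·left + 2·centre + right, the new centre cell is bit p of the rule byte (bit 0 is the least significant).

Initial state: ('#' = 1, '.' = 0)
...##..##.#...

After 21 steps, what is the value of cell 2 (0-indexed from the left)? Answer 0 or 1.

1

0) ...##..##.#...
1) ..########.#..
2) .##......##.#.
3) ####....####.#
4) ...##..##..###
5) #.##########.#
6) ###........###
7) ..##......##..
8) .####....####.
9) ##..##..##..##
10) .############.
11) ##..........##
12) .##........##.
13) ####......####
14) ...##....##...
15) ..####..####..
16) .##..####..##.
17) ######..######
18) .....####.....
19) ....##..##....
20) ...########...
21) ..##......##..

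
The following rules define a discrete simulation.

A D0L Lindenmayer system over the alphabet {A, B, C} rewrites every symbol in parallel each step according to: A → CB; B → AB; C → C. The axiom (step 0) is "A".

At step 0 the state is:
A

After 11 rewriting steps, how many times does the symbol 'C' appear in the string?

89

step 0: A
step 1: CB
step 2: CAB
step 3: CCBAB
step 4: CCABCBAB
step 5: CCCBABCABCBAB
step 6: CCCABCBABCCBABCABCBAB
step 7: CCCCBABCABCBABCCABCBABCCBABCABCBAB
step 8: CCCCABCBABCCBABCABCBABCCCBABCABCBABCCABCBABCCBABCABCBAB
step 9: CCCCCBABCABCBABCCABCBABCCBABCABCBABCCCABCBABCCBABCABCBABCCCBABCABCBABCCABCBABCCBABCABCBAB
step 10: CCCCCABCBABCCBABCABCBABCCCBABCABCBABCCABCBABCCBABCABCBABCC…CBABCCCABCBABCCBABCABCBABCCCBABCABCBABCCABCBABCCBABCABCBAB  (len 144)
step 11: CCCCCCBABCABCBABCCABCBABCCBABCABCBABCCCABCBABCCBABCABCBABC…CBABCCCABCBABCCBABCABCBABCCCBABCABCBABCCABCBABCCBABCABCBAB  (len 233)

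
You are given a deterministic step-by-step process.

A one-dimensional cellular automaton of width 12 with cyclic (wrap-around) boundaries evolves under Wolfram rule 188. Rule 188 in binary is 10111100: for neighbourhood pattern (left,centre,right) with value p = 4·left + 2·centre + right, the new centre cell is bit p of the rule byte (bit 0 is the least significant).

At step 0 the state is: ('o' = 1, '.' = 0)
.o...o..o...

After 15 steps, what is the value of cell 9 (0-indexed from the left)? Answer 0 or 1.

t=0: .o...o..o...
t=1: .oo..oo.oo..
t=2: .o.o.o.oo.o.
t=3: .ooooooo.ooo
t=4: ooooooo.ooo.
t=5: oooooo.ooo.o
t=6: ooooo.ooo.oo
t=7: oooo.ooo.ooo
t=8: ooo.ooo.oooo
t=9: oo.ooo.ooooo
t=10: o.ooo.oooooo
t=11: .ooo.ooooooo
t=12: ooo.ooooooo.
t=13: oo.ooooooo.o
t=14: o.ooooooo.oo
t=15: .ooooooo.ooo

1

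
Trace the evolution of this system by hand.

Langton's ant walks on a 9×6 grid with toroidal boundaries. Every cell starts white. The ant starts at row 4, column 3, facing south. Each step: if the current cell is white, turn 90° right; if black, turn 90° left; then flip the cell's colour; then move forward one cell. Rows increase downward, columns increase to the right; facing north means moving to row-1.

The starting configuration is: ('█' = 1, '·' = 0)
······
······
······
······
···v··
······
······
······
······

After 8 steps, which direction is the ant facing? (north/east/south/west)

gen 0: ······
······
······
······
···v··
······
······
······
······
gen 1: ······
······
······
······
··<█··
······
······
······
······
gen 2: ······
······
······
··^···
··██··
······
······
······
······
gen 3: ······
······
······
··█>··
··██··
······
······
······
······
gen 4: ······
······
······
··██··
··█v··
······
······
······
······
gen 5: ······
······
······
··██··
··█·>·
······
······
······
······
gen 6: ······
······
······
··██··
··█·█·
····v·
······
······
······
gen 7: ······
······
······
··██··
··█·█·
···<█·
······
······
······
gen 8: ······
······
······
··██··
··█^█·
···██·
······
······
······

north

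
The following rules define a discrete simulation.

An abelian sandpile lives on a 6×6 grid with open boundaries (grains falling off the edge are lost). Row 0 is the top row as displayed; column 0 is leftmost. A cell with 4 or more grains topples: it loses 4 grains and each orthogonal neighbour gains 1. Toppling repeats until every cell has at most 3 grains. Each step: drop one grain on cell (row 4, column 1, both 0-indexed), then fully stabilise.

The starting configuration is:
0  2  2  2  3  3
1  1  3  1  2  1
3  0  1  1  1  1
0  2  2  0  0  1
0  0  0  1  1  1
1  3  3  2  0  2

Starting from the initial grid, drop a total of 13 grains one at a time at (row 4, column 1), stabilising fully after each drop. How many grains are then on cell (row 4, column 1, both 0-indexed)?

step 0: 0  2  2  2  3  3
1  1  3  1  2  1
3  0  1  1  1  1
0  2  2  0  0  1
0  0  0  1  1  1
1  3  3  2  0  2
step 1: 0  2  2  2  3  3
1  1  3  1  2  1
3  0  1  1  1  1
0  2  2  0  0  1
0  1  0  1  1  1
1  3  3  2  0  2
step 2: 0  2  2  2  3  3
1  1  3  1  2  1
3  0  1  1  1  1
0  2  2  0  0  1
0  2  0  1  1  1
1  3  3  2  0  2
step 3: 0  2  2  2  3  3
1  1  3  1  2  1
3  0  1  1  1  1
0  2  2  0  0  1
0  3  0  1  1  1
1  3  3  2  0  2
step 4: 0  2  2  2  3  3
1  1  3  1  2  1
3  0  1  1  1  1
0  3  2  0  0  1
1  1  2  1  1  1
2  1  0  3  0  2
step 5: 0  2  2  2  3  3
1  1  3  1  2  1
3  0  1  1  1  1
0  3  2  0  0  1
1  2  2  1  1  1
2  1  0  3  0  2
step 6: 0  2  2  2  3  3
1  1  3  1  2  1
3  0  1  1  1  1
0  3  2  0  0  1
1  3  2  1  1  1
2  1  0  3  0  2
step 7: 0  2  2  2  3  3
1  1  3  1  2  1
3  1  1  1  1  1
1  0  3  0  0  1
2  1  3  1  1  1
2  2  0  3  0  2
step 8: 0  2  2  2  3  3
1  1  3  1  2  1
3  1  1  1  1  1
1  0  3  0  0  1
2  2  3  1  1  1
2  2  0  3  0  2
step 9: 0  2  2  2  3  3
1  1  3  1  2  1
3  1  1  1  1  1
1  0  3  0  0  1
2  3  3  1  1  1
2  2  0  3  0  2
step 10: 0  2  2  2  3  3
1  1  3  1  2  1
3  1  2  1  1  1
1  2  0  1  0  1
3  1  1  2  1  1
2  3  1  3  0  2
step 11: 0  2  2  2  3  3
1  1  3  1  2  1
3  1  2  1  1  1
1  2  0  1  0  1
3  2  1  2  1  1
2  3  1  3  0  2
step 12: 0  2  2  2  3  3
1  1  3  1  2  1
3  1  2  1  1  1
1  2  0  1  0  1
3  3  1  2  1  1
2  3  1  3  0  2
step 13: 0  2  2  2  3  3
1  1  3  1  2  1
3  1  2  1  1  1
2  3  0  1  0  1
1  2  2  2  1  1
0  1  2  3  0  2

2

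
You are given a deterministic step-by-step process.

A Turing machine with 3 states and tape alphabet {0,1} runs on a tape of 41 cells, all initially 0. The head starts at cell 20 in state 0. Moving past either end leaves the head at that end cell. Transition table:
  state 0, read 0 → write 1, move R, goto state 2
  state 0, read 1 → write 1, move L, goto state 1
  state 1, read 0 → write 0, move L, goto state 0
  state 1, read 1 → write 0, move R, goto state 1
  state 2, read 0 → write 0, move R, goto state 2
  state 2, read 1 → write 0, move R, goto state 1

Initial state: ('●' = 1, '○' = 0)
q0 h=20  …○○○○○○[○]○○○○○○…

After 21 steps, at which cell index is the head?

40

t=0: q0 h=20  …○○○○○○[○]○○○○○○…
t=1: q2 h=21  …○○○○○●[○]○○○○○○…
t=2: q2 h=22  …○○○○●○[○]○○○○○○…
t=3: q2 h=23  …○○○●○○[○]○○○○○○…
t=4: q2 h=24  …○○●○○○[○]○○○○○○…
t=5: q2 h=25  …○●○○○○[○]○○○○○○…
t=6: q2 h=26  …●○○○○○[○]○○○○○○…
t=7: q2 h=27  …○○○○○○[○]○○○○○○…
t=8: q2 h=28  …○○○○○○[○]○○○○○○…
t=9: q2 h=29  …○○○○○○[○]○○○○○○…
t=10: q2 h=30  …○○○○○○[○]○○○○○○…
t=11: q2 h=31  …○○○○○○[○]○○○○○○…
t=12: q2 h=32  …○○○○○○[○]○○○○○○…
t=13: q2 h=33  …○○○○○○[○]○○○○○○…
t=14: q2 h=34  …○○○○○○[○]○○○○○○|
t=15: q2 h=35  …○○○○○○[○]○○○○○|
t=16: q2 h=36  …○○○○○○[○]○○○○|
t=17: q2 h=37  …○○○○○○[○]○○○|
t=18: q2 h=38  …○○○○○○[○]○○|
t=19: q2 h=39  …○○○○○○[○]○|
t=20: q2 h=40  …○○○○○○[○]|
t=21: q2 h=40  …○○○○○○[○]|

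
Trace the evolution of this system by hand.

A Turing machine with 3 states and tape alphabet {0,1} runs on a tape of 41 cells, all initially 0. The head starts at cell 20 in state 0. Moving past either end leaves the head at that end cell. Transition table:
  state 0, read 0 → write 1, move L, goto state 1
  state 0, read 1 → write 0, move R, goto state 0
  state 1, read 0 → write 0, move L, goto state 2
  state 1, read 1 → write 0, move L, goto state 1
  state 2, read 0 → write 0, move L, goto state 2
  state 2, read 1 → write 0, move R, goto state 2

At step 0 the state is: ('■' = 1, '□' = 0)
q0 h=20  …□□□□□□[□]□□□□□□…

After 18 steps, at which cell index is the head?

k=0  q0 h=20  …□□□□□□[□]□□□□□□…
k=1  q1 h=19  …□□□□□□[□]■□□□□□…
k=2  q2 h=18  …□□□□□□[□]□■□□□□…
k=3  q2 h=17  …□□□□□□[□]□□■□□□…
k=4  q2 h=16  …□□□□□□[□]□□□■□□…
k=5  q2 h=15  …□□□□□□[□]□□□□■□…
k=6  q2 h=14  …□□□□□□[□]□□□□□■…
k=7  q2 h=13  …□□□□□□[□]□□□□□□…
k=8  q2 h=12  …□□□□□□[□]□□□□□□…
k=9  q2 h=11  …□□□□□□[□]□□□□□□…
k=10  q2 h=10  …□□□□□□[□]□□□□□□…
k=11  q2 h= 9  …□□□□□□[□]□□□□□□…
k=12  q2 h= 8  …□□□□□□[□]□□□□□□…
k=13  q2 h= 7  …□□□□□□[□]□□□□□□…
k=14  q2 h= 6  |□□□□□□[□]□□□□□□…
k=15  q2 h= 5  |□□□□□[□]□□□□□□…
k=16  q2 h= 4  |□□□□[□]□□□□□□…
k=17  q2 h= 3  |□□□[□]□□□□□□…
k=18  q2 h= 2  |□□[□]□□□□□□…

2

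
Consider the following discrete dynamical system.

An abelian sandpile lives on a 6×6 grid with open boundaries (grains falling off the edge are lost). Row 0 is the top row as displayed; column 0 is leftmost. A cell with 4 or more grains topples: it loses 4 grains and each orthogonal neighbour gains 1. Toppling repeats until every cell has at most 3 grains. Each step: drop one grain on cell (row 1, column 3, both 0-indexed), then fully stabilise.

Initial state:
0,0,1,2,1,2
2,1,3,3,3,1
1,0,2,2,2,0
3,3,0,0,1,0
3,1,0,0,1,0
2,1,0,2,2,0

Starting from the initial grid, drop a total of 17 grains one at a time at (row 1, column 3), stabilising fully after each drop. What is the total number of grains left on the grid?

t=0: 0,0,1,2,1,2
2,1,3,3,3,1
1,0,2,2,2,0
3,3,0,0,1,0
3,1,0,0,1,0
2,1,0,2,2,0
t=1: 0,0,2,3,2,2
2,2,0,2,0,2
1,0,3,3,3,0
3,3,0,0,1,0
3,1,0,0,1,0
2,1,0,2,2,0
t=2: 0,0,2,3,2,2
2,2,0,3,0,2
1,0,3,3,3,0
3,3,0,0,1,0
3,1,0,0,1,0
2,1,0,2,2,0
t=3: 0,0,3,0,3,2
2,2,2,2,2,2
1,1,0,2,0,1
3,3,1,1,2,0
3,1,0,0,1,0
2,1,0,2,2,0
t=4: 0,0,3,0,3,2
2,2,2,3,2,2
1,1,0,2,0,1
3,3,1,1,2,0
3,1,0,0,1,0
2,1,0,2,2,0
t=5: 0,0,3,1,3,2
2,2,3,0,3,2
1,1,0,3,0,1
3,3,1,1,2,0
3,1,0,0,1,0
2,1,0,2,2,0
t=6: 0,0,3,1,3,2
2,2,3,1,3,2
1,1,0,3,0,1
3,3,1,1,2,0
3,1,0,0,1,0
2,1,0,2,2,0
t=7: 0,0,3,1,3,2
2,2,3,2,3,2
1,1,0,3,0,1
3,3,1,1,2,0
3,1,0,0,1,0
2,1,0,2,2,0
t=8: 0,0,3,1,3,2
2,2,3,3,3,2
1,1,0,3,0,1
3,3,1,1,2,0
3,1,0,0,1,0
2,1,0,2,2,0
t=9: 0,1,1,1,1,3
2,3,2,0,2,3
1,1,2,1,2,1
3,3,1,2,2,0
3,1,0,0,1,0
2,1,0,2,2,0
t=10: 0,1,1,1,1,3
2,3,2,1,2,3
1,1,2,1,2,1
3,3,1,2,2,0
3,1,0,0,1,0
2,1,0,2,2,0
t=11: 0,1,1,1,1,3
2,3,2,2,2,3
1,1,2,1,2,1
3,3,1,2,2,0
3,1,0,0,1,0
2,1,0,2,2,0
t=12: 0,1,1,1,1,3
2,3,2,3,2,3
1,1,2,1,2,1
3,3,1,2,2,0
3,1,0,0,1,0
2,1,0,2,2,0
t=13: 0,1,1,2,1,3
2,3,3,0,3,3
1,1,2,2,2,1
3,3,1,2,2,0
3,1,0,0,1,0
2,1,0,2,2,0
t=14: 0,1,1,2,1,3
2,3,3,1,3,3
1,1,2,2,2,1
3,3,1,2,2,0
3,1,0,0,1,0
2,1,0,2,2,0
t=15: 0,1,1,2,1,3
2,3,3,2,3,3
1,1,2,2,2,1
3,3,1,2,2,0
3,1,0,0,1,0
2,1,0,2,2,0
t=16: 0,1,1,2,1,3
2,3,3,3,3,3
1,1,2,2,2,1
3,3,1,2,2,0
3,1,0,0,1,0
2,1,0,2,2,0
t=17: 0,2,2,3,3,0
3,0,1,2,1,1
1,2,3,3,3,2
3,3,1,2,2,0
3,1,0,0,1,0
2,1,0,2,2,0

55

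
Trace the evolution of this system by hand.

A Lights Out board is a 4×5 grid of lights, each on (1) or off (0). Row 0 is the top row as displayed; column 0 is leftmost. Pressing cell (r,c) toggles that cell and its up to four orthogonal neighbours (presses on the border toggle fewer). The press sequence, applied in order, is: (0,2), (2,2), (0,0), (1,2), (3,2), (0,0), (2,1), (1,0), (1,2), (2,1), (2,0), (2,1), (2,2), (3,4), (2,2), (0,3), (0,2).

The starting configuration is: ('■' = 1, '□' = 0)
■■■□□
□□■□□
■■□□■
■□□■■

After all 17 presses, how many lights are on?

0) ■■■□□
□□■□□
■■□□■
■□□■■
1) ■□□■□
□□□□□
■■□□■
■□□■■
2) ■□□■□
□□■□□
■□■■■
■□■■■
3) □■□■□
■□■□□
■□■■■
■□■■■
4) □■■■□
■■□■□
■□□■■
■□■■■
5) □■■■□
■■□■□
■□■■■
■■□□■
6) ■□■■□
□■□■□
■□■■■
■■□□■
7) ■□■■□
□□□■□
□■□■■
■□□□■
8) □□■■□
■■□■□
■■□■■
■□□□■
9) □□□■□
■□■□□
■■■■■
■□□□■
10) □□□■□
■■■□□
□□□■■
■■□□■
11) □□□■□
□■■□□
■■□■■
□■□□■
12) □□□■□
□□■□□
□□■■■
□□□□■
13) □□□■□
□□□□□
□■□□■
□□■□■
14) □□□■□
□□□□□
□■□□□
□□■■□
15) □□□■□
□□■□□
□□■■□
□□□■□
16) □□■□■
□□■■□
□□■■□
□□□■□
17) □■□■■
□□□■□
□□■■□
□□□■□

7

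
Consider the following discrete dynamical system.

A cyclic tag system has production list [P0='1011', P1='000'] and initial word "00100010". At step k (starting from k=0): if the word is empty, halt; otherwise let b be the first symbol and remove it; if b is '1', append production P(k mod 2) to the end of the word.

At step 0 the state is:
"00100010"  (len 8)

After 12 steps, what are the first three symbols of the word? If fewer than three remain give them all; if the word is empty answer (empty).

101

k=0  "00100010"  (len 8)
k=1  "0100010"  (len 7)
k=2  "100010"  (len 6)
k=3  "000101011"  (len 9)
k=4  "00101011"  (len 8)
k=5  "0101011"  (len 7)
k=6  "101011"  (len 6)
k=7  "010111011"  (len 9)
k=8  "10111011"  (len 8)
k=9  "01110111011"  (len 11)
k=10  "1110111011"  (len 10)
k=11  "1101110111011"  (len 13)
k=12  "101110111011000"  (len 15)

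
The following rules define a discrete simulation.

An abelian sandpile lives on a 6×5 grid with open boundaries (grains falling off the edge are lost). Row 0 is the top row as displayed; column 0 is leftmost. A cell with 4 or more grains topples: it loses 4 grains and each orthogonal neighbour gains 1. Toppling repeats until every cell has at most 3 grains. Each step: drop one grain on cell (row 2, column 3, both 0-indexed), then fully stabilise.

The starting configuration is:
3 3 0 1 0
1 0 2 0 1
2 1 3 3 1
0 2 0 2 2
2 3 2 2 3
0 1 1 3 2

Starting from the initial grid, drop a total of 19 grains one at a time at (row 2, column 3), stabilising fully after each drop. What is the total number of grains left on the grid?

54

gen 0: 3 3 0 1 0
1 0 2 0 1
2 1 3 3 1
0 2 0 2 2
2 3 2 2 3
0 1 1 3 2
gen 1: 3 3 0 1 0
1 0 3 1 1
2 2 0 1 2
0 2 1 3 2
2 3 2 2 3
0 1 1 3 2
gen 2: 3 3 0 1 0
1 0 3 1 1
2 2 0 2 2
0 2 1 3 2
2 3 2 2 3
0 1 1 3 2
gen 3: 3 3 0 1 0
1 0 3 1 1
2 2 0 3 2
0 2 1 3 2
2 3 2 2 3
0 1 1 3 2
gen 4: 3 3 0 1 0
1 0 3 2 1
2 2 1 1 3
0 2 2 0 3
2 3 2 3 3
0 1 1 3 2
gen 5: 3 3 0 1 0
1 0 3 2 1
2 2 1 2 3
0 2 2 0 3
2 3 2 3 3
0 1 1 3 2
gen 6: 3 3 0 1 0
1 0 3 2 1
2 2 1 3 3
0 2 2 0 3
2 3 2 3 3
0 1 1 3 2
gen 7: 3 3 0 1 0
1 0 3 3 2
2 2 2 1 1
0 2 2 3 1
2 3 3 1 2
0 1 2 1 0
gen 8: 3 3 0 1 0
1 0 3 3 2
2 2 2 2 1
0 2 2 3 1
2 3 3 1 2
0 1 2 1 0
gen 9: 3 3 0 1 0
1 0 3 3 2
2 2 2 3 1
0 2 2 3 1
2 3 3 1 2
0 1 2 1 0
gen 10: 3 3 1 2 0
1 2 1 1 3
3 0 2 3 2
1 1 2 1 2
3 1 1 3 2
0 2 3 1 0
gen 11: 3 3 1 2 0
1 2 1 2 3
3 0 3 0 3
1 1 2 2 2
3 1 1 3 2
0 2 3 1 0
gen 12: 3 3 1 2 0
1 2 1 2 3
3 0 3 1 3
1 1 2 2 2
3 1 1 3 2
0 2 3 1 0
gen 13: 3 3 1 2 0
1 2 1 2 3
3 0 3 2 3
1 1 2 2 2
3 1 1 3 2
0 2 3 1 0
gen 14: 3 3 1 2 0
1 2 1 2 3
3 0 3 3 3
1 1 2 2 2
3 1 1 3 2
0 2 3 1 0
gen 15: 3 3 1 3 1
1 2 3 0 1
3 1 0 3 1
1 1 3 3 3
3 1 1 3 2
0 2 3 1 0
gen 16: 3 3 1 3 1
1 2 3 1 1
3 1 2 1 3
1 2 0 3 1
3 1 3 1 0
0 2 3 2 1
gen 17: 3 3 1 3 1
1 2 3 1 1
3 1 2 2 3
1 2 0 3 1
3 1 3 1 0
0 2 3 2 1
gen 18: 3 3 1 3 1
1 2 3 1 1
3 1 2 3 3
1 2 0 3 1
3 1 3 1 0
0 2 3 2 1
gen 19: 3 3 1 3 1
1 2 3 2 2
3 1 3 2 0
1 2 1 0 3
3 1 3 2 0
0 2 3 2 1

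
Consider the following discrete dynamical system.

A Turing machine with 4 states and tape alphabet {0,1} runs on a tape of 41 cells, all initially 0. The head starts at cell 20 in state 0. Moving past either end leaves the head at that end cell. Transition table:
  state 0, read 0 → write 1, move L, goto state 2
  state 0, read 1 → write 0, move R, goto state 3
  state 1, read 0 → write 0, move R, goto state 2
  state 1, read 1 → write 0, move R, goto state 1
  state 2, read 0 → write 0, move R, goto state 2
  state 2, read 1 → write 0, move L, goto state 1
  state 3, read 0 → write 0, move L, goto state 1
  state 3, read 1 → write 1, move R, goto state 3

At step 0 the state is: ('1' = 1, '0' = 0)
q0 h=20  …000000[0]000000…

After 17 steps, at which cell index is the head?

0) q0 h=20  …000000[0]000000…
1) q2 h=19  …000000[0]100000…
2) q2 h=20  …000000[1]000000…
3) q1 h=19  …000000[0]000000…
4) q2 h=20  …000000[0]000000…
5) q2 h=21  …000000[0]000000…
6) q2 h=22  …000000[0]000000…
7) q2 h=23  …000000[0]000000…
8) q2 h=24  …000000[0]000000…
9) q2 h=25  …000000[0]000000…
10) q2 h=26  …000000[0]000000…
11) q2 h=27  …000000[0]000000…
12) q2 h=28  …000000[0]000000…
13) q2 h=29  …000000[0]000000…
14) q2 h=30  …000000[0]000000…
15) q2 h=31  …000000[0]000000…
16) q2 h=32  …000000[0]000000…
17) q2 h=33  …000000[0]000000…

33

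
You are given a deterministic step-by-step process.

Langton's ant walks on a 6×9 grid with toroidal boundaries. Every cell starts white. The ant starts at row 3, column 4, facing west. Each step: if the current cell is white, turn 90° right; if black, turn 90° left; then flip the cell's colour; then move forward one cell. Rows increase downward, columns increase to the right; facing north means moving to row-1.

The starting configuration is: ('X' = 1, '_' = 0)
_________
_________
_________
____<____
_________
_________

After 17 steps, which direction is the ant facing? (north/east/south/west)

south

t=0: _________
_________
_________
____<____
_________
_________
t=1: _________
_________
____^____
____X____
_________
_________
t=2: _________
_________
____X>___
____X____
_________
_________
t=3: _________
_________
____XX___
____Xv___
_________
_________
t=4: _________
_________
____XX___
____<X___
_________
_________
t=5: _________
_________
____XX___
_____X___
____v____
_________
t=6: _________
_________
____XX___
_____X___
___<X____
_________
t=7: _________
_________
____XX___
___^_X___
___XX____
_________
t=8: _________
_________
____XX___
___X>X___
___XX____
_________
t=9: _________
_________
____XX___
___XXX___
___Xv____
_________
t=10: _________
_________
____XX___
___XXX___
___X_>___
_________
t=11: _________
_________
____XX___
___XXX___
___X_X___
_____v___
t=12: _________
_________
____XX___
___XXX___
___X_X___
____<X___
t=13: _________
_________
____XX___
___XXX___
___X^X___
____XX___
t=14: _________
_________
____XX___
___XXX___
___XX>___
____XX___
t=15: _________
_________
____XX___
___XX^___
___XX____
____XX___
t=16: _________
_________
____XX___
___X<____
___XX____
____XX___
t=17: _________
_________
____XX___
___X_____
___Xv____
____XX___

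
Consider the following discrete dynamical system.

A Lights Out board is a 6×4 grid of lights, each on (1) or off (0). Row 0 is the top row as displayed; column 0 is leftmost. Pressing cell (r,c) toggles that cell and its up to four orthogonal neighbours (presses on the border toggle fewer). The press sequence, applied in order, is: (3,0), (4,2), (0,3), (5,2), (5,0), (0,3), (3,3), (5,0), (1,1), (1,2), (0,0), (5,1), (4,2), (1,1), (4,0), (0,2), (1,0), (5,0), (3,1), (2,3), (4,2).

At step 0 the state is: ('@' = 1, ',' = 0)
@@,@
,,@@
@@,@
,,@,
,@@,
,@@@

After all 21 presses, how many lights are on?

11

k=0  @@,@
,,@@
@@,@
,,@,
,@@,
,@@@
k=1  @@,@
,,@@
,@,@
@@@,
@@@,
,@@@
k=2  @@,@
,,@@
,@,@
@@,,
@,,@
,@,@
k=3  @@@,
,,@,
,@,@
@@,,
@,,@
,@,@
k=4  @@@,
,,@,
,@,@
@@,,
@,@@
,,@,
k=5  @@@,
,,@,
,@,@
@@,,
,,@@
@@@,
k=6  @@,@
,,@@
,@,@
@@,,
,,@@
@@@,
k=7  @@,@
,,@@
,@,,
@@@@
,,@,
@@@,
k=8  @@,@
,,@@
,@,,
@@@@
@,@,
,,@,
k=9  @,,@
@@,@
,,,,
@@@@
@,@,
,,@,
k=10  @,@@
@,@,
,,@,
@@@@
@,@,
,,@,
k=11  ,@@@
,,@,
,,@,
@@@@
@,@,
,,@,
k=12  ,@@@
,,@,
,,@,
@@@@
@@@,
@@,,
k=13  ,@@@
,,@,
,,@,
@@,@
@,,@
@@@,
k=14  ,,@@
@@,,
,@@,
@@,@
@,,@
@@@,
k=15  ,,@@
@@,,
,@@,
,@,@
,@,@
,@@,
k=16  ,@,,
@@@,
,@@,
,@,@
,@,@
,@@,
k=17  @@,,
,,@,
@@@,
,@,@
,@,@
,@@,
k=18  @@,,
,,@,
@@@,
,@,@
@@,@
@,@,
k=19  @@,,
,,@,
@,@,
@,@@
@,,@
@,@,
k=20  @@,,
,,@@
@,,@
@,@,
@,,@
@,@,
k=21  @@,,
,,@@
@,,@
@,,,
@@@,
@,,,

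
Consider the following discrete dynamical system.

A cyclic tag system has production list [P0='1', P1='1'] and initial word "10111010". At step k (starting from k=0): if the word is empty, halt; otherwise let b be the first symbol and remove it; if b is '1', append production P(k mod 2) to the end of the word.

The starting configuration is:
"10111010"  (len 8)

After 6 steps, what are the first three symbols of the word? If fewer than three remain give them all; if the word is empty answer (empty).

101

k=0  "10111010"  (len 8)
k=1  "01110101"  (len 8)
k=2  "1110101"  (len 7)
k=3  "1101011"  (len 7)
k=4  "1010111"  (len 7)
k=5  "0101111"  (len 7)
k=6  "101111"  (len 6)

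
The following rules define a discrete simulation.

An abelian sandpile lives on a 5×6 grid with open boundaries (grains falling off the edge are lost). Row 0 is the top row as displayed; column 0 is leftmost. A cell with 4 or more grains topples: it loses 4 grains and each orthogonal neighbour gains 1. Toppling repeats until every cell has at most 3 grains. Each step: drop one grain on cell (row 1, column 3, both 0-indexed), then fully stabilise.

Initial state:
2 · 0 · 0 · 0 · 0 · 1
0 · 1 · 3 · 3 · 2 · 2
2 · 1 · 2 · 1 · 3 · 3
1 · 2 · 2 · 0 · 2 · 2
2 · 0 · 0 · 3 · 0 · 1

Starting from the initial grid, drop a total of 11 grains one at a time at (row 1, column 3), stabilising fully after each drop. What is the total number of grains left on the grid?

48

0) 2 · 0 · 0 · 0 · 0 · 1
0 · 1 · 3 · 3 · 2 · 2
2 · 1 · 2 · 1 · 3 · 3
1 · 2 · 2 · 0 · 2 · 2
2 · 0 · 0 · 3 · 0 · 1
1) 2 · 0 · 1 · 1 · 0 · 1
0 · 2 · 0 · 1 · 3 · 2
2 · 1 · 3 · 2 · 3 · 3
1 · 2 · 2 · 0 · 2 · 2
2 · 0 · 0 · 3 · 0 · 1
2) 2 · 0 · 1 · 1 · 0 · 1
0 · 2 · 0 · 2 · 3 · 2
2 · 1 · 3 · 2 · 3 · 3
1 · 2 · 2 · 0 · 2 · 2
2 · 0 · 0 · 3 · 0 · 1
3) 2 · 0 · 1 · 1 · 0 · 1
0 · 2 · 0 · 3 · 3 · 2
2 · 1 · 3 · 2 · 3 · 3
1 · 2 · 2 · 0 · 2 · 2
2 · 0 · 0 · 3 · 0 · 1
4) 2 · 0 · 1 · 2 · 1 · 2
0 · 2 · 2 · 2 · 2 · 0
2 · 2 · 0 · 1 · 2 · 1
1 · 2 · 3 · 1 · 3 · 3
2 · 0 · 0 · 3 · 0 · 1
5) 2 · 0 · 1 · 2 · 1 · 2
0 · 2 · 2 · 3 · 2 · 0
2 · 2 · 0 · 1 · 2 · 1
1 · 2 · 3 · 1 · 3 · 3
2 · 0 · 0 · 3 · 0 · 1
6) 2 · 0 · 1 · 3 · 1 · 2
0 · 2 · 3 · 0 · 3 · 0
2 · 2 · 0 · 2 · 2 · 1
1 · 2 · 3 · 1 · 3 · 3
2 · 0 · 0 · 3 · 0 · 1
7) 2 · 0 · 1 · 3 · 1 · 2
0 · 2 · 3 · 1 · 3 · 0
2 · 2 · 0 · 2 · 2 · 1
1 · 2 · 3 · 1 · 3 · 3
2 · 0 · 0 · 3 · 0 · 1
8) 2 · 0 · 1 · 3 · 1 · 2
0 · 2 · 3 · 2 · 3 · 0
2 · 2 · 0 · 2 · 2 · 1
1 · 2 · 3 · 1 · 3 · 3
2 · 0 · 0 · 3 · 0 · 1
9) 2 · 0 · 1 · 3 · 1 · 2
0 · 2 · 3 · 3 · 3 · 0
2 · 2 · 0 · 2 · 2 · 1
1 · 2 · 3 · 1 · 3 · 3
2 · 0 · 0 · 3 · 0 · 1
10) 2 · 0 · 3 · 0 · 3 · 2
0 · 3 · 0 · 3 · 0 · 1
2 · 2 · 1 · 3 · 3 · 1
1 · 2 · 3 · 1 · 3 · 3
2 · 0 · 0 · 3 · 0 · 1
11) 2 · 0 · 3 · 1 · 3 · 2
0 · 3 · 1 · 1 · 2 · 1
2 · 2 · 2 · 1 · 1 · 3
1 · 2 · 3 · 3 · 1 · 0
2 · 0 · 0 · 3 · 1 · 2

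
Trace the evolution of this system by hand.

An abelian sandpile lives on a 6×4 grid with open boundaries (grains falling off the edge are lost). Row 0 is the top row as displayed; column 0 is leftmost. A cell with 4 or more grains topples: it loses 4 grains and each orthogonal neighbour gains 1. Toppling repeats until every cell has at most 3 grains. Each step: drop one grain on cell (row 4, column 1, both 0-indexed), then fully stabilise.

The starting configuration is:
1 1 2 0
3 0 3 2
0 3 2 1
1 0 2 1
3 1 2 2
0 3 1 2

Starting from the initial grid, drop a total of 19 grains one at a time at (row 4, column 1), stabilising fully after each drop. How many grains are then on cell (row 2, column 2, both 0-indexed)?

0) 1 1 2 0
3 0 3 2
0 3 2 1
1 0 2 1
3 1 2 2
0 3 1 2
1) 1 1 2 0
3 0 3 2
0 3 2 1
1 0 2 1
3 2 2 2
0 3 1 2
2) 1 1 2 0
3 0 3 2
0 3 2 1
1 0 2 1
3 3 2 2
0 3 1 2
3) 1 1 2 0
3 0 3 2
0 3 2 1
2 1 2 1
0 2 3 2
2 0 2 2
4) 1 1 2 0
3 0 3 2
0 3 2 1
2 1 2 1
0 3 3 2
2 0 2 2
5) 1 1 2 0
3 0 3 2
0 3 2 1
2 2 3 1
1 1 0 3
2 1 3 2
6) 1 1 2 0
3 0 3 2
0 3 2 1
2 2 3 1
1 2 0 3
2 1 3 2
7) 1 1 2 0
3 0 3 2
0 3 2 1
2 2 3 1
1 3 0 3
2 1 3 2
8) 1 1 2 0
3 0 3 2
0 3 2 1
2 3 3 1
2 0 1 3
2 2 3 2
9) 1 1 2 0
3 0 3 2
0 3 2 1
2 3 3 1
2 1 1 3
2 2 3 2
10) 1 1 2 0
3 0 3 2
0 3 2 1
2 3 3 1
2 2 1 3
2 2 3 2
11) 1 1 2 0
3 0 3 2
0 3 2 1
2 3 3 1
2 3 1 3
2 2 3 2
12) 1 1 3 0
3 2 0 3
1 1 1 2
3 2 1 2
3 1 3 3
2 3 3 2
13) 1 1 3 0
3 2 0 3
1 1 1 2
3 2 1 2
3 2 3 3
2 3 3 2
14) 1 1 3 0
3 2 0 3
1 1 1 2
3 2 1 2
3 3 3 3
2 3 3 2
15) 1 1 3 0
3 2 0 3
2 2 1 2
1 1 3 3
3 0 3 1
0 3 2 0
16) 1 1 3 0
3 2 0 3
2 2 1 2
1 1 3 3
3 1 3 1
0 3 2 0
17) 1 1 3 0
3 2 0 3
2 2 1 2
1 1 3 3
3 2 3 1
0 3 2 0
18) 1 1 3 0
3 2 0 3
2 2 1 2
1 1 3 3
3 3 3 1
0 3 2 0
19) 1 1 3 0
3 2 0 3
2 2 2 3
2 3 1 0
0 3 2 3
2 1 0 1

2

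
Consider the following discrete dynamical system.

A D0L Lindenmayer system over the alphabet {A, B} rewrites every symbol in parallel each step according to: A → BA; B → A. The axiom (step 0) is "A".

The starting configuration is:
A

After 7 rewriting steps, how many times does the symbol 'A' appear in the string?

gen 0: A
gen 1: BA
gen 2: ABA
gen 3: BAABA
gen 4: ABABAABA
gen 5: BAABAABABAABA
gen 6: ABABAABABAABAABABAABA
gen 7: BAABAABABAABAABABAABABAABAABABAABA

21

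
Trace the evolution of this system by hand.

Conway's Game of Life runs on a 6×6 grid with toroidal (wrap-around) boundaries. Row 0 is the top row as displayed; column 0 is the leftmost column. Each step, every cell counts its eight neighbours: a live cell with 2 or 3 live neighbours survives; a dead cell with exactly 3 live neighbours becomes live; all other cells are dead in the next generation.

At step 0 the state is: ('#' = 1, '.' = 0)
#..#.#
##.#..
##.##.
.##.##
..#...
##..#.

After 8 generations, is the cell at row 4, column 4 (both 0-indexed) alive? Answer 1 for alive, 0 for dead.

0

gen 0: #..#.#
##.#..
##.##.
.##.##
..#...
##..#.
gen 1: ...#..
...#..
......
....##
..#.#.
#####.
gen 2: .#....
......
....#.
...###
#.#...
.#..##
gen 3: #.....
......
...###
...###
###...
.##..#
gen 4: ##....
....##
...#.#
.#....
......
..#..#
gen 5: ##..#.
....##
#....#
......
......
##....
gen 6: .#..#.
.#..#.
#...##
......
......
##...#
gen 7: .##.#.
.#.##.
#...##
.....#
#.....
##...#
gen 8: ....#.
.#....
#..#..
....#.
.#....
..#..#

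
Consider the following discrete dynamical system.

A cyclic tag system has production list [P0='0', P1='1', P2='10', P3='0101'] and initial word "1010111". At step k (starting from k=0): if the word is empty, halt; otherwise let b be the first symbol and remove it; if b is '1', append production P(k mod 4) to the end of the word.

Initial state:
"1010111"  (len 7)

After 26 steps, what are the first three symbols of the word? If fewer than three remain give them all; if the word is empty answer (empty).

[0] "1010111"  (len 7)
[1] "0101110"  (len 7)
[2] "101110"  (len 6)
[3] "0111010"  (len 7)
[4] "111010"  (len 6)
[5] "110100"  (len 6)
[6] "101001"  (len 6)
[7] "0100110"  (len 7)
[8] "100110"  (len 6)
[9] "001100"  (len 6)
[10] "01100"  (len 5)
[11] "1100"  (len 4)
[12] "1000101"  (len 7)
[13] "0001010"  (len 7)
[14] "001010"  (len 6)
[15] "01010"  (len 5)
[16] "1010"  (len 4)
[17] "0100"  (len 4)
[18] "100"  (len 3)
[19] "0010"  (len 4)
[20] "010"  (len 3)
[21] "10"  (len 2)
[22] "01"  (len 2)
[23] "1"  (len 1)
[24] "0101"  (len 4)
[25] "101"  (len 3)
[26] "011"  (len 3)

011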